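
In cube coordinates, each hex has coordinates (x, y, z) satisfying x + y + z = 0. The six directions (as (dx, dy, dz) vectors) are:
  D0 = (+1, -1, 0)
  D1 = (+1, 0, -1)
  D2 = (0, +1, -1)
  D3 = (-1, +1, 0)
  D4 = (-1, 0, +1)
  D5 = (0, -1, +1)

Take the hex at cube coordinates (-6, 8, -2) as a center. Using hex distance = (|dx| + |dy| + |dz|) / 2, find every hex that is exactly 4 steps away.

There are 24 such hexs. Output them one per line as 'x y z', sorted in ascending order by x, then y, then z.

Answer: -10 8 2
-10 9 1
-10 10 0
-10 11 -1
-10 12 -2
-9 7 2
-9 12 -3
-8 6 2
-8 12 -4
-7 5 2
-7 12 -5
-6 4 2
-6 12 -6
-5 4 1
-5 11 -6
-4 4 0
-4 10 -6
-3 4 -1
-3 9 -6
-2 4 -2
-2 5 -3
-2 6 -4
-2 7 -5
-2 8 -6

Derivation:
Walk ring at distance 4 from (-6, 8, -2):
Start at center + D4*4 = (-10, 8, 2)
  hex 0: (-10, 8, 2)
  hex 1: (-9, 7, 2)
  hex 2: (-8, 6, 2)
  hex 3: (-7, 5, 2)
  hex 4: (-6, 4, 2)
  hex 5: (-5, 4, 1)
  hex 6: (-4, 4, 0)
  hex 7: (-3, 4, -1)
  hex 8: (-2, 4, -2)
  hex 9: (-2, 5, -3)
  hex 10: (-2, 6, -4)
  hex 11: (-2, 7, -5)
  hex 12: (-2, 8, -6)
  hex 13: (-3, 9, -6)
  hex 14: (-4, 10, -6)
  hex 15: (-5, 11, -6)
  hex 16: (-6, 12, -6)
  hex 17: (-7, 12, -5)
  hex 18: (-8, 12, -4)
  hex 19: (-9, 12, -3)
  hex 20: (-10, 12, -2)
  hex 21: (-10, 11, -1)
  hex 22: (-10, 10, 0)
  hex 23: (-10, 9, 1)
Sorted: 24 hexes.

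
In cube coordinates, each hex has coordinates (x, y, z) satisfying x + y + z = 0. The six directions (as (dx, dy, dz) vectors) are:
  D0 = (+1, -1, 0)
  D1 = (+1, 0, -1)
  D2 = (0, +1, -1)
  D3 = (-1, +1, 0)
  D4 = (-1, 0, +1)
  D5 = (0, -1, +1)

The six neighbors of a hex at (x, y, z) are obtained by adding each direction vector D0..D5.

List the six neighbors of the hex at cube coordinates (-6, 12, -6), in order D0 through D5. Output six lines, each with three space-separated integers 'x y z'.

Center: (-6, 12, -6). Add each direction:
  D0: (-6, 12, -6) + (1, -1, 0) = (-5, 11, -6)
  D1: (-6, 12, -6) + (1, 0, -1) = (-5, 12, -7)
  D2: (-6, 12, -6) + (0, 1, -1) = (-6, 13, -7)
  D3: (-6, 12, -6) + (-1, 1, 0) = (-7, 13, -6)
  D4: (-6, 12, -6) + (-1, 0, 1) = (-7, 12, -5)
  D5: (-6, 12, -6) + (0, -1, 1) = (-6, 11, -5)

Answer: -5 11 -6
-5 12 -7
-6 13 -7
-7 13 -6
-7 12 -5
-6 11 -5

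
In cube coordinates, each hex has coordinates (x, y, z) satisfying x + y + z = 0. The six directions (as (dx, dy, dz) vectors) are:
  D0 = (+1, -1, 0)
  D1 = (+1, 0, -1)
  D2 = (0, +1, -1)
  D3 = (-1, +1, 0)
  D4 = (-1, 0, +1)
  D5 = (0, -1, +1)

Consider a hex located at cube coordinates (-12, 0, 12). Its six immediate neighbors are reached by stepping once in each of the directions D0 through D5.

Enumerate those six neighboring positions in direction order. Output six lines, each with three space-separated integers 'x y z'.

Answer: -11 -1 12
-11 0 11
-12 1 11
-13 1 12
-13 0 13
-12 -1 13

Derivation:
Center: (-12, 0, 12). Add each direction:
  D0: (-12, 0, 12) + (1, -1, 0) = (-11, -1, 12)
  D1: (-12, 0, 12) + (1, 0, -1) = (-11, 0, 11)
  D2: (-12, 0, 12) + (0, 1, -1) = (-12, 1, 11)
  D3: (-12, 0, 12) + (-1, 1, 0) = (-13, 1, 12)
  D4: (-12, 0, 12) + (-1, 0, 1) = (-13, 0, 13)
  D5: (-12, 0, 12) + (0, -1, 1) = (-12, -1, 13)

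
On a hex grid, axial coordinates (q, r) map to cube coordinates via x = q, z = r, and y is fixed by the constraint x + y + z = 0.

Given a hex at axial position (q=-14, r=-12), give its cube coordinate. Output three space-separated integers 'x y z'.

x = q = -14
z = r = -12
y = -x - z = -(-14) - (-12) = 26

Answer: -14 26 -12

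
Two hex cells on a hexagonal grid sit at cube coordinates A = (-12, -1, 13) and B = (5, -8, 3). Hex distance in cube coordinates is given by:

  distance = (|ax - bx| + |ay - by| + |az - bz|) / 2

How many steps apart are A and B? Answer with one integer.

Answer: 17

Derivation:
|ax - bx| = |-12 - 5| = 17
|ay - by| = |-1 - (-8)| = 7
|az - bz| = |13 - 3| = 10
distance = (17 + 7 + 10) / 2 = 34 / 2 = 17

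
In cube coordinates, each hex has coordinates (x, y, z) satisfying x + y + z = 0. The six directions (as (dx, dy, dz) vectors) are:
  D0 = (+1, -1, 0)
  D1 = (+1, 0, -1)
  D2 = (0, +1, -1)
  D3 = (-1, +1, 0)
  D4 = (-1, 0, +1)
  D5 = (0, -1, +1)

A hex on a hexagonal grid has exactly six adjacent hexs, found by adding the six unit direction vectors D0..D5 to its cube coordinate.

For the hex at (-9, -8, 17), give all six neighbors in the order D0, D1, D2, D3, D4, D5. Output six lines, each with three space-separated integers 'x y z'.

Center: (-9, -8, 17). Add each direction:
  D0: (-9, -8, 17) + (1, -1, 0) = (-8, -9, 17)
  D1: (-9, -8, 17) + (1, 0, -1) = (-8, -8, 16)
  D2: (-9, -8, 17) + (0, 1, -1) = (-9, -7, 16)
  D3: (-9, -8, 17) + (-1, 1, 0) = (-10, -7, 17)
  D4: (-9, -8, 17) + (-1, 0, 1) = (-10, -8, 18)
  D5: (-9, -8, 17) + (0, -1, 1) = (-9, -9, 18)

Answer: -8 -9 17
-8 -8 16
-9 -7 16
-10 -7 17
-10 -8 18
-9 -9 18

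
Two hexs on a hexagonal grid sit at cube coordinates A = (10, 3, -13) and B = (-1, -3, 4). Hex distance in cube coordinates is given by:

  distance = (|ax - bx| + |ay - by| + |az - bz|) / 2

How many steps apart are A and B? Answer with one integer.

|ax - bx| = |10 - (-1)| = 11
|ay - by| = |3 - (-3)| = 6
|az - bz| = |-13 - 4| = 17
distance = (11 + 6 + 17) / 2 = 34 / 2 = 17

Answer: 17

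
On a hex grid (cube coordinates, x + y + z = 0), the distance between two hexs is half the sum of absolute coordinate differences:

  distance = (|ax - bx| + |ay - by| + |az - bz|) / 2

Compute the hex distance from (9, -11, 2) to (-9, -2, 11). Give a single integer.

Answer: 18

Derivation:
|ax - bx| = |9 - (-9)| = 18
|ay - by| = |-11 - (-2)| = 9
|az - bz| = |2 - 11| = 9
distance = (18 + 9 + 9) / 2 = 36 / 2 = 18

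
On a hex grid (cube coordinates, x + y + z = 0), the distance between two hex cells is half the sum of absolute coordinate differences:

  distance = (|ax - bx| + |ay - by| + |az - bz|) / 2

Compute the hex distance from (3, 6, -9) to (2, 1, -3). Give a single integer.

Answer: 6

Derivation:
|ax - bx| = |3 - 2| = 1
|ay - by| = |6 - 1| = 5
|az - bz| = |-9 - (-3)| = 6
distance = (1 + 5 + 6) / 2 = 12 / 2 = 6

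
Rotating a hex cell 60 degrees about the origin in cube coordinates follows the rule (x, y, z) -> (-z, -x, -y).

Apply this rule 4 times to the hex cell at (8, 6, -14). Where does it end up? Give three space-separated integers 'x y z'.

Answer: -14 8 6

Derivation:
Start: (8, 6, -14)
Step 1: (8, 6, -14) -> (-(-14), -(8), -(6)) = (14, -8, -6)
Step 2: (14, -8, -6) -> (-(-6), -(14), -(-8)) = (6, -14, 8)
Step 3: (6, -14, 8) -> (-(8), -(6), -(-14)) = (-8, -6, 14)
Step 4: (-8, -6, 14) -> (-(14), -(-8), -(-6)) = (-14, 8, 6)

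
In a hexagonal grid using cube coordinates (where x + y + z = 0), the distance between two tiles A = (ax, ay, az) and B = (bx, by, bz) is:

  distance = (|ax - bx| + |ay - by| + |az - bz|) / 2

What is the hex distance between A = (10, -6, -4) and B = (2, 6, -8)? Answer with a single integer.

|ax - bx| = |10 - 2| = 8
|ay - by| = |-6 - 6| = 12
|az - bz| = |-4 - (-8)| = 4
distance = (8 + 12 + 4) / 2 = 24 / 2 = 12

Answer: 12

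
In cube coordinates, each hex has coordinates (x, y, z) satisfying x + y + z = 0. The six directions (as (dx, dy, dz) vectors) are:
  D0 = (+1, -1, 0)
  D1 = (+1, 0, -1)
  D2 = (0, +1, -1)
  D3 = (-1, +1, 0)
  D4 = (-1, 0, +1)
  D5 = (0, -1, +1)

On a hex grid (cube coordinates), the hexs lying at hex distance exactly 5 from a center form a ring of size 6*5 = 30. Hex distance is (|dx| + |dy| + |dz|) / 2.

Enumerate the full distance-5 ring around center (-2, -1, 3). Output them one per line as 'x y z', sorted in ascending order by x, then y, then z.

Walk ring at distance 5 from (-2, -1, 3):
Start at center + D4*5 = (-7, -1, 8)
  hex 0: (-7, -1, 8)
  hex 1: (-6, -2, 8)
  hex 2: (-5, -3, 8)
  hex 3: (-4, -4, 8)
  hex 4: (-3, -5, 8)
  hex 5: (-2, -6, 8)
  hex 6: (-1, -6, 7)
  hex 7: (0, -6, 6)
  hex 8: (1, -6, 5)
  hex 9: (2, -6, 4)
  hex 10: (3, -6, 3)
  hex 11: (3, -5, 2)
  hex 12: (3, -4, 1)
  hex 13: (3, -3, 0)
  hex 14: (3, -2, -1)
  hex 15: (3, -1, -2)
  hex 16: (2, 0, -2)
  hex 17: (1, 1, -2)
  hex 18: (0, 2, -2)
  hex 19: (-1, 3, -2)
  hex 20: (-2, 4, -2)
  hex 21: (-3, 4, -1)
  hex 22: (-4, 4, 0)
  hex 23: (-5, 4, 1)
  hex 24: (-6, 4, 2)
  hex 25: (-7, 4, 3)
  hex 26: (-7, 3, 4)
  hex 27: (-7, 2, 5)
  hex 28: (-7, 1, 6)
  hex 29: (-7, 0, 7)
Sorted: 30 hexes.

Answer: -7 -1 8
-7 0 7
-7 1 6
-7 2 5
-7 3 4
-7 4 3
-6 -2 8
-6 4 2
-5 -3 8
-5 4 1
-4 -4 8
-4 4 0
-3 -5 8
-3 4 -1
-2 -6 8
-2 4 -2
-1 -6 7
-1 3 -2
0 -6 6
0 2 -2
1 -6 5
1 1 -2
2 -6 4
2 0 -2
3 -6 3
3 -5 2
3 -4 1
3 -3 0
3 -2 -1
3 -1 -2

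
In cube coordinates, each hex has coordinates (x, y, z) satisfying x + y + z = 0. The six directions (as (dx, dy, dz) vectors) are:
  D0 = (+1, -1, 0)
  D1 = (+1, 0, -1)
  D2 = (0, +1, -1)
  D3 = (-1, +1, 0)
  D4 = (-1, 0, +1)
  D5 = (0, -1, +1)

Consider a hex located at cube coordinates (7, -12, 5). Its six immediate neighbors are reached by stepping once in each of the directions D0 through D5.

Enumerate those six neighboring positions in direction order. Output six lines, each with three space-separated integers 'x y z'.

Answer: 8 -13 5
8 -12 4
7 -11 4
6 -11 5
6 -12 6
7 -13 6

Derivation:
Center: (7, -12, 5). Add each direction:
  D0: (7, -12, 5) + (1, -1, 0) = (8, -13, 5)
  D1: (7, -12, 5) + (1, 0, -1) = (8, -12, 4)
  D2: (7, -12, 5) + (0, 1, -1) = (7, -11, 4)
  D3: (7, -12, 5) + (-1, 1, 0) = (6, -11, 5)
  D4: (7, -12, 5) + (-1, 0, 1) = (6, -12, 6)
  D5: (7, -12, 5) + (0, -1, 1) = (7, -13, 6)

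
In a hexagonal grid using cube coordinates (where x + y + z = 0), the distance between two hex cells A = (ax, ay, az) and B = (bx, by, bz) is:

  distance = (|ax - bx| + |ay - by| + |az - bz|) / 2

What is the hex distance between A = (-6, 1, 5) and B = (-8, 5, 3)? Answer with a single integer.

Answer: 4

Derivation:
|ax - bx| = |-6 - (-8)| = 2
|ay - by| = |1 - 5| = 4
|az - bz| = |5 - 3| = 2
distance = (2 + 4 + 2) / 2 = 8 / 2 = 4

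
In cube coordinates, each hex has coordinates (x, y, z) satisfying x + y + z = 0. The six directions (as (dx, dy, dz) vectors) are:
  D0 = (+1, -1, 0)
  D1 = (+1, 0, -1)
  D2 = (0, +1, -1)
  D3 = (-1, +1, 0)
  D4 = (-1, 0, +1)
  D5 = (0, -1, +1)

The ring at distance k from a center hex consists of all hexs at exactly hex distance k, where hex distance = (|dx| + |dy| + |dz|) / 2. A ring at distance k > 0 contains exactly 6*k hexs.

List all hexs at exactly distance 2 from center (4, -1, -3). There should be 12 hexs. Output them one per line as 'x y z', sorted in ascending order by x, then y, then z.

Answer: 2 -1 -1
2 0 -2
2 1 -3
3 -2 -1
3 1 -4
4 -3 -1
4 1 -5
5 -3 -2
5 0 -5
6 -3 -3
6 -2 -4
6 -1 -5

Derivation:
Walk ring at distance 2 from (4, -1, -3):
Start at center + D4*2 = (2, -1, -1)
  hex 0: (2, -1, -1)
  hex 1: (3, -2, -1)
  hex 2: (4, -3, -1)
  hex 3: (5, -3, -2)
  hex 4: (6, -3, -3)
  hex 5: (6, -2, -4)
  hex 6: (6, -1, -5)
  hex 7: (5, 0, -5)
  hex 8: (4, 1, -5)
  hex 9: (3, 1, -4)
  hex 10: (2, 1, -3)
  hex 11: (2, 0, -2)
Sorted: 12 hexes.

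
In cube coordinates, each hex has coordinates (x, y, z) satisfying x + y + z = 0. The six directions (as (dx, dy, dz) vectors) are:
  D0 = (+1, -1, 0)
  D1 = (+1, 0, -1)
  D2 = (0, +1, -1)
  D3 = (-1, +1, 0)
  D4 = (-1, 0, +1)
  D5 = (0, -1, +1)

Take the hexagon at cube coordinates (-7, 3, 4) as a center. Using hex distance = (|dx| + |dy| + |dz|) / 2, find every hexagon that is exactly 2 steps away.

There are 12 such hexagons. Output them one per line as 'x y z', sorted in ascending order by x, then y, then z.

Walk ring at distance 2 from (-7, 3, 4):
Start at center + D4*2 = (-9, 3, 6)
  hex 0: (-9, 3, 6)
  hex 1: (-8, 2, 6)
  hex 2: (-7, 1, 6)
  hex 3: (-6, 1, 5)
  hex 4: (-5, 1, 4)
  hex 5: (-5, 2, 3)
  hex 6: (-5, 3, 2)
  hex 7: (-6, 4, 2)
  hex 8: (-7, 5, 2)
  hex 9: (-8, 5, 3)
  hex 10: (-9, 5, 4)
  hex 11: (-9, 4, 5)
Sorted: 12 hexes.

Answer: -9 3 6
-9 4 5
-9 5 4
-8 2 6
-8 5 3
-7 1 6
-7 5 2
-6 1 5
-6 4 2
-5 1 4
-5 2 3
-5 3 2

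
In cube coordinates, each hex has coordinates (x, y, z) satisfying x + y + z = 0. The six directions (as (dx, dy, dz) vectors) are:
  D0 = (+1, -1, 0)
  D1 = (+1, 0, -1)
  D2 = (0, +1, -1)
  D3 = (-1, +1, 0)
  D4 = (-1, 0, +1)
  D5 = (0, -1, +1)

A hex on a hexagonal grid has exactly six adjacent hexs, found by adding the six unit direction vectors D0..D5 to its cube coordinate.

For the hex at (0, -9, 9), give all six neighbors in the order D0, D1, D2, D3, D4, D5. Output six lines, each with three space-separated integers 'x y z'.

Center: (0, -9, 9). Add each direction:
  D0: (0, -9, 9) + (1, -1, 0) = (1, -10, 9)
  D1: (0, -9, 9) + (1, 0, -1) = (1, -9, 8)
  D2: (0, -9, 9) + (0, 1, -1) = (0, -8, 8)
  D3: (0, -9, 9) + (-1, 1, 0) = (-1, -8, 9)
  D4: (0, -9, 9) + (-1, 0, 1) = (-1, -9, 10)
  D5: (0, -9, 9) + (0, -1, 1) = (0, -10, 10)

Answer: 1 -10 9
1 -9 8
0 -8 8
-1 -8 9
-1 -9 10
0 -10 10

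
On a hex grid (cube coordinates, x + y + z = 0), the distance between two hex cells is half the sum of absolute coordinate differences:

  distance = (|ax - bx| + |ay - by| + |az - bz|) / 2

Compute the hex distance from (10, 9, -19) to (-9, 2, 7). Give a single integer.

Answer: 26

Derivation:
|ax - bx| = |10 - (-9)| = 19
|ay - by| = |9 - 2| = 7
|az - bz| = |-19 - 7| = 26
distance = (19 + 7 + 26) / 2 = 52 / 2 = 26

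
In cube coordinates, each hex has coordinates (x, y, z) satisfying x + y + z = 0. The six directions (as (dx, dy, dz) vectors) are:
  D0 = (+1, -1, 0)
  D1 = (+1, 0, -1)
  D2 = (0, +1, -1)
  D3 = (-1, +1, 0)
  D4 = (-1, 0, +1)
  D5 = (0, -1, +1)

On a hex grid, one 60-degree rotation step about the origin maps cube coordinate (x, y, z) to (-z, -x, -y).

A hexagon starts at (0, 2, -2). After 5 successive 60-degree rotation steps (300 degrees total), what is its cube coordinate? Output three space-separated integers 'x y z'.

Start: (0, 2, -2)
Step 1: (0, 2, -2) -> (-(-2), -(0), -(2)) = (2, 0, -2)
Step 2: (2, 0, -2) -> (-(-2), -(2), -(0)) = (2, -2, 0)
Step 3: (2, -2, 0) -> (-(0), -(2), -(-2)) = (0, -2, 2)
Step 4: (0, -2, 2) -> (-(2), -(0), -(-2)) = (-2, 0, 2)
Step 5: (-2, 0, 2) -> (-(2), -(-2), -(0)) = (-2, 2, 0)

Answer: -2 2 0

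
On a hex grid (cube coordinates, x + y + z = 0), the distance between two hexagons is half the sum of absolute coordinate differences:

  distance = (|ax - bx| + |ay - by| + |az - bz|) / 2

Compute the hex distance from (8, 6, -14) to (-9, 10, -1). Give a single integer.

Answer: 17

Derivation:
|ax - bx| = |8 - (-9)| = 17
|ay - by| = |6 - 10| = 4
|az - bz| = |-14 - (-1)| = 13
distance = (17 + 4 + 13) / 2 = 34 / 2 = 17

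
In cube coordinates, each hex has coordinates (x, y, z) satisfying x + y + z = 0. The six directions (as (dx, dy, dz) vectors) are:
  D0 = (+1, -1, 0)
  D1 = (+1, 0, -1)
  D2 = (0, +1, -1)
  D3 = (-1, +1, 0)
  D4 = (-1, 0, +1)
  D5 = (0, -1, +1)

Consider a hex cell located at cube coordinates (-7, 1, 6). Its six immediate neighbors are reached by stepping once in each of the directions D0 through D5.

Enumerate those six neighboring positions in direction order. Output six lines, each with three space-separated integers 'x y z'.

Answer: -6 0 6
-6 1 5
-7 2 5
-8 2 6
-8 1 7
-7 0 7

Derivation:
Center: (-7, 1, 6). Add each direction:
  D0: (-7, 1, 6) + (1, -1, 0) = (-6, 0, 6)
  D1: (-7, 1, 6) + (1, 0, -1) = (-6, 1, 5)
  D2: (-7, 1, 6) + (0, 1, -1) = (-7, 2, 5)
  D3: (-7, 1, 6) + (-1, 1, 0) = (-8, 2, 6)
  D4: (-7, 1, 6) + (-1, 0, 1) = (-8, 1, 7)
  D5: (-7, 1, 6) + (0, -1, 1) = (-7, 0, 7)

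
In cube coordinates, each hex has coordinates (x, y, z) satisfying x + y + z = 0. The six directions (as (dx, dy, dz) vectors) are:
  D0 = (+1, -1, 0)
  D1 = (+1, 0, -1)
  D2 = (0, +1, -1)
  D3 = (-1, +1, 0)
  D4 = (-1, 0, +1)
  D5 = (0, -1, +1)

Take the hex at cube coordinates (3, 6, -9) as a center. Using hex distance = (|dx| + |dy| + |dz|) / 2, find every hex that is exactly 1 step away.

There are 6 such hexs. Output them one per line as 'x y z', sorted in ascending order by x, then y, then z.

Answer: 2 6 -8
2 7 -9
3 5 -8
3 7 -10
4 5 -9
4 6 -10

Derivation:
Walk ring at distance 1 from (3, 6, -9):
Start at center + D4*1 = (2, 6, -8)
  hex 0: (2, 6, -8)
  hex 1: (3, 5, -8)
  hex 2: (4, 5, -9)
  hex 3: (4, 6, -10)
  hex 4: (3, 7, -10)
  hex 5: (2, 7, -9)
Sorted: 6 hexes.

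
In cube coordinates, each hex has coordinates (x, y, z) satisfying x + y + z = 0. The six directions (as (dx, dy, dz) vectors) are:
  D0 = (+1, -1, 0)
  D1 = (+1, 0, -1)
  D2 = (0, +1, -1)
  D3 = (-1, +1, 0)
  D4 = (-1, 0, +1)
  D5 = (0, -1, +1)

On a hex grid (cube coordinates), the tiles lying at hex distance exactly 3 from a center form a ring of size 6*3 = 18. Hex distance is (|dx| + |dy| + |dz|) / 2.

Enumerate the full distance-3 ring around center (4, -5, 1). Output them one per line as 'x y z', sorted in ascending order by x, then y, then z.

Walk ring at distance 3 from (4, -5, 1):
Start at center + D4*3 = (1, -5, 4)
  hex 0: (1, -5, 4)
  hex 1: (2, -6, 4)
  hex 2: (3, -7, 4)
  hex 3: (4, -8, 4)
  hex 4: (5, -8, 3)
  hex 5: (6, -8, 2)
  hex 6: (7, -8, 1)
  hex 7: (7, -7, 0)
  hex 8: (7, -6, -1)
  hex 9: (7, -5, -2)
  hex 10: (6, -4, -2)
  hex 11: (5, -3, -2)
  hex 12: (4, -2, -2)
  hex 13: (3, -2, -1)
  hex 14: (2, -2, 0)
  hex 15: (1, -2, 1)
  hex 16: (1, -3, 2)
  hex 17: (1, -4, 3)
Sorted: 18 hexes.

Answer: 1 -5 4
1 -4 3
1 -3 2
1 -2 1
2 -6 4
2 -2 0
3 -7 4
3 -2 -1
4 -8 4
4 -2 -2
5 -8 3
5 -3 -2
6 -8 2
6 -4 -2
7 -8 1
7 -7 0
7 -6 -1
7 -5 -2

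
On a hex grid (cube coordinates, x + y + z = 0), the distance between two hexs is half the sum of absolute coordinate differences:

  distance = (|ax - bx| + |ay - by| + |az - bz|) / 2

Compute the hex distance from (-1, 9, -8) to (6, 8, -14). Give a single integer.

Answer: 7

Derivation:
|ax - bx| = |-1 - 6| = 7
|ay - by| = |9 - 8| = 1
|az - bz| = |-8 - (-14)| = 6
distance = (7 + 1 + 6) / 2 = 14 / 2 = 7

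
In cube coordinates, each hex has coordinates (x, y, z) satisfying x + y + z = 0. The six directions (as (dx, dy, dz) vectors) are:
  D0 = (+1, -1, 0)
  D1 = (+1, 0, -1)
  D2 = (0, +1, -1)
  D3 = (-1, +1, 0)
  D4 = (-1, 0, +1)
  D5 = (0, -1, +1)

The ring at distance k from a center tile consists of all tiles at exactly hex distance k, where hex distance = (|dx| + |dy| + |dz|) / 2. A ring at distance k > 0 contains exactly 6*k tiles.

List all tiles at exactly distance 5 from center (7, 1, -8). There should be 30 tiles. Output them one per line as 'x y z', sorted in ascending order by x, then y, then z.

Walk ring at distance 5 from (7, 1, -8):
Start at center + D4*5 = (2, 1, -3)
  hex 0: (2, 1, -3)
  hex 1: (3, 0, -3)
  hex 2: (4, -1, -3)
  hex 3: (5, -2, -3)
  hex 4: (6, -3, -3)
  hex 5: (7, -4, -3)
  hex 6: (8, -4, -4)
  hex 7: (9, -4, -5)
  hex 8: (10, -4, -6)
  hex 9: (11, -4, -7)
  hex 10: (12, -4, -8)
  hex 11: (12, -3, -9)
  hex 12: (12, -2, -10)
  hex 13: (12, -1, -11)
  hex 14: (12, 0, -12)
  hex 15: (12, 1, -13)
  hex 16: (11, 2, -13)
  hex 17: (10, 3, -13)
  hex 18: (9, 4, -13)
  hex 19: (8, 5, -13)
  hex 20: (7, 6, -13)
  hex 21: (6, 6, -12)
  hex 22: (5, 6, -11)
  hex 23: (4, 6, -10)
  hex 24: (3, 6, -9)
  hex 25: (2, 6, -8)
  hex 26: (2, 5, -7)
  hex 27: (2, 4, -6)
  hex 28: (2, 3, -5)
  hex 29: (2, 2, -4)
Sorted: 30 hexes.

Answer: 2 1 -3
2 2 -4
2 3 -5
2 4 -6
2 5 -7
2 6 -8
3 0 -3
3 6 -9
4 -1 -3
4 6 -10
5 -2 -3
5 6 -11
6 -3 -3
6 6 -12
7 -4 -3
7 6 -13
8 -4 -4
8 5 -13
9 -4 -5
9 4 -13
10 -4 -6
10 3 -13
11 -4 -7
11 2 -13
12 -4 -8
12 -3 -9
12 -2 -10
12 -1 -11
12 0 -12
12 1 -13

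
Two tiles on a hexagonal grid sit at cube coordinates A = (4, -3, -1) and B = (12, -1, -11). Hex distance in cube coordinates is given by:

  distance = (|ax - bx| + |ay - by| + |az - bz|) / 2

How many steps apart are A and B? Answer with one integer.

|ax - bx| = |4 - 12| = 8
|ay - by| = |-3 - (-1)| = 2
|az - bz| = |-1 - (-11)| = 10
distance = (8 + 2 + 10) / 2 = 20 / 2 = 10

Answer: 10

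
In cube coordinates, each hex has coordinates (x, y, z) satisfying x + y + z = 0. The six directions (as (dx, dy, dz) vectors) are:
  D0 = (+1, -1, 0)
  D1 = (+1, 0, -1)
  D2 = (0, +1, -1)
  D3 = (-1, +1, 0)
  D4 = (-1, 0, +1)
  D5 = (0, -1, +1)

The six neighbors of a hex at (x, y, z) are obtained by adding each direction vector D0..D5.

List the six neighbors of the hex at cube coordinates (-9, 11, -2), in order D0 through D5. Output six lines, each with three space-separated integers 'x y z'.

Answer: -8 10 -2
-8 11 -3
-9 12 -3
-10 12 -2
-10 11 -1
-9 10 -1

Derivation:
Center: (-9, 11, -2). Add each direction:
  D0: (-9, 11, -2) + (1, -1, 0) = (-8, 10, -2)
  D1: (-9, 11, -2) + (1, 0, -1) = (-8, 11, -3)
  D2: (-9, 11, -2) + (0, 1, -1) = (-9, 12, -3)
  D3: (-9, 11, -2) + (-1, 1, 0) = (-10, 12, -2)
  D4: (-9, 11, -2) + (-1, 0, 1) = (-10, 11, -1)
  D5: (-9, 11, -2) + (0, -1, 1) = (-9, 10, -1)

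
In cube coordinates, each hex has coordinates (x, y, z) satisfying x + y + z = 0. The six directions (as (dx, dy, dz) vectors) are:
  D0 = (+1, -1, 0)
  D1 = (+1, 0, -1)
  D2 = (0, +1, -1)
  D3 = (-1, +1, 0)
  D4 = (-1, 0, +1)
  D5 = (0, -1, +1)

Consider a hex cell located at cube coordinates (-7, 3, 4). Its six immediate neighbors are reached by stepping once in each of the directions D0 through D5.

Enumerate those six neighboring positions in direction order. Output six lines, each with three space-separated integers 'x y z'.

Center: (-7, 3, 4). Add each direction:
  D0: (-7, 3, 4) + (1, -1, 0) = (-6, 2, 4)
  D1: (-7, 3, 4) + (1, 0, -1) = (-6, 3, 3)
  D2: (-7, 3, 4) + (0, 1, -1) = (-7, 4, 3)
  D3: (-7, 3, 4) + (-1, 1, 0) = (-8, 4, 4)
  D4: (-7, 3, 4) + (-1, 0, 1) = (-8, 3, 5)
  D5: (-7, 3, 4) + (0, -1, 1) = (-7, 2, 5)

Answer: -6 2 4
-6 3 3
-7 4 3
-8 4 4
-8 3 5
-7 2 5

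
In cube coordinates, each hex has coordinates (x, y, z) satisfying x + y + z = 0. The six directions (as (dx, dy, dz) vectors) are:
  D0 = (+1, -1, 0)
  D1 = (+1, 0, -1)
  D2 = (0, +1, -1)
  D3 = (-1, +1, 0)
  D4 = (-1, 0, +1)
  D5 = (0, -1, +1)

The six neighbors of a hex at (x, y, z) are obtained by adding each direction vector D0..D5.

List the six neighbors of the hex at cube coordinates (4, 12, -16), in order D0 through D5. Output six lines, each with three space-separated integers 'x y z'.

Answer: 5 11 -16
5 12 -17
4 13 -17
3 13 -16
3 12 -15
4 11 -15

Derivation:
Center: (4, 12, -16). Add each direction:
  D0: (4, 12, -16) + (1, -1, 0) = (5, 11, -16)
  D1: (4, 12, -16) + (1, 0, -1) = (5, 12, -17)
  D2: (4, 12, -16) + (0, 1, -1) = (4, 13, -17)
  D3: (4, 12, -16) + (-1, 1, 0) = (3, 13, -16)
  D4: (4, 12, -16) + (-1, 0, 1) = (3, 12, -15)
  D5: (4, 12, -16) + (0, -1, 1) = (4, 11, -15)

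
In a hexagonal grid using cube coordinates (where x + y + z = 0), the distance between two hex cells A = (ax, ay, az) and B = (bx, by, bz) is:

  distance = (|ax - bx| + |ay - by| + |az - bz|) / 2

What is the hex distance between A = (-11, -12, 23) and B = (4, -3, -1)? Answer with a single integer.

Answer: 24

Derivation:
|ax - bx| = |-11 - 4| = 15
|ay - by| = |-12 - (-3)| = 9
|az - bz| = |23 - (-1)| = 24
distance = (15 + 9 + 24) / 2 = 48 / 2 = 24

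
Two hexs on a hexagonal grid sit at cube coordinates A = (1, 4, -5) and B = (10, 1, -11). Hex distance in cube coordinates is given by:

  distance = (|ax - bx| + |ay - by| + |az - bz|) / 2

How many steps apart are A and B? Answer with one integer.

Answer: 9

Derivation:
|ax - bx| = |1 - 10| = 9
|ay - by| = |4 - 1| = 3
|az - bz| = |-5 - (-11)| = 6
distance = (9 + 3 + 6) / 2 = 18 / 2 = 9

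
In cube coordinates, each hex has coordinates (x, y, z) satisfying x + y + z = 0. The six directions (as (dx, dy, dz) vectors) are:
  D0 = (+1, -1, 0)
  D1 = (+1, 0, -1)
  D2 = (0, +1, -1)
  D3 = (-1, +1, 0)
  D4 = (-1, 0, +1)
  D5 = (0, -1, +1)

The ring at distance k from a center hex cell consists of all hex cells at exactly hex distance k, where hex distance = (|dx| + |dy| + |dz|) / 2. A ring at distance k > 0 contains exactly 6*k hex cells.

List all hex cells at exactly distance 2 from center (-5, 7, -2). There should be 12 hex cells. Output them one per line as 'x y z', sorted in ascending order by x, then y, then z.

Walk ring at distance 2 from (-5, 7, -2):
Start at center + D4*2 = (-7, 7, 0)
  hex 0: (-7, 7, 0)
  hex 1: (-6, 6, 0)
  hex 2: (-5, 5, 0)
  hex 3: (-4, 5, -1)
  hex 4: (-3, 5, -2)
  hex 5: (-3, 6, -3)
  hex 6: (-3, 7, -4)
  hex 7: (-4, 8, -4)
  hex 8: (-5, 9, -4)
  hex 9: (-6, 9, -3)
  hex 10: (-7, 9, -2)
  hex 11: (-7, 8, -1)
Sorted: 12 hexes.

Answer: -7 7 0
-7 8 -1
-7 9 -2
-6 6 0
-6 9 -3
-5 5 0
-5 9 -4
-4 5 -1
-4 8 -4
-3 5 -2
-3 6 -3
-3 7 -4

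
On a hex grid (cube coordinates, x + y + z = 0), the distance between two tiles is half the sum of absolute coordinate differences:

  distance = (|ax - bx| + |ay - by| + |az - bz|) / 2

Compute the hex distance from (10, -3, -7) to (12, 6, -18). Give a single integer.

|ax - bx| = |10 - 12| = 2
|ay - by| = |-3 - 6| = 9
|az - bz| = |-7 - (-18)| = 11
distance = (2 + 9 + 11) / 2 = 22 / 2 = 11

Answer: 11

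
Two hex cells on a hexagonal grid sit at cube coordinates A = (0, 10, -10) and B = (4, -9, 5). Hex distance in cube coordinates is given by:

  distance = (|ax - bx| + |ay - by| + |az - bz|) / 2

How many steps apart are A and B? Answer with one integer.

|ax - bx| = |0 - 4| = 4
|ay - by| = |10 - (-9)| = 19
|az - bz| = |-10 - 5| = 15
distance = (4 + 19 + 15) / 2 = 38 / 2 = 19

Answer: 19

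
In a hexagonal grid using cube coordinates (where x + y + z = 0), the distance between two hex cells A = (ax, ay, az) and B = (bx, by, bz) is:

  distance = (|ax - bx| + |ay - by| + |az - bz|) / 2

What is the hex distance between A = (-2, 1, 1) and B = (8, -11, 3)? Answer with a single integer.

|ax - bx| = |-2 - 8| = 10
|ay - by| = |1 - (-11)| = 12
|az - bz| = |1 - 3| = 2
distance = (10 + 12 + 2) / 2 = 24 / 2 = 12

Answer: 12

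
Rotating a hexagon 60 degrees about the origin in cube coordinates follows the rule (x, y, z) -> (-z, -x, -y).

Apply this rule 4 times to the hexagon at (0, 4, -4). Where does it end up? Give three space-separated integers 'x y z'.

Answer: -4 0 4

Derivation:
Start: (0, 4, -4)
Step 1: (0, 4, -4) -> (-(-4), -(0), -(4)) = (4, 0, -4)
Step 2: (4, 0, -4) -> (-(-4), -(4), -(0)) = (4, -4, 0)
Step 3: (4, -4, 0) -> (-(0), -(4), -(-4)) = (0, -4, 4)
Step 4: (0, -4, 4) -> (-(4), -(0), -(-4)) = (-4, 0, 4)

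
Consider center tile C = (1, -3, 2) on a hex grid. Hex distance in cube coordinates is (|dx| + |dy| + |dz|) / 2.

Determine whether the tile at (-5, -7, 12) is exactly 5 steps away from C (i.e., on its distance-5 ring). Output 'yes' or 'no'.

|px - cx| = |-5 - 1| = 6
|py - cy| = |-7 - (-3)| = 4
|pz - cz| = |12 - 2| = 10
distance = (6+4+10)/2 = 20/2 = 10
radius = 5; distance != radius -> no

Answer: no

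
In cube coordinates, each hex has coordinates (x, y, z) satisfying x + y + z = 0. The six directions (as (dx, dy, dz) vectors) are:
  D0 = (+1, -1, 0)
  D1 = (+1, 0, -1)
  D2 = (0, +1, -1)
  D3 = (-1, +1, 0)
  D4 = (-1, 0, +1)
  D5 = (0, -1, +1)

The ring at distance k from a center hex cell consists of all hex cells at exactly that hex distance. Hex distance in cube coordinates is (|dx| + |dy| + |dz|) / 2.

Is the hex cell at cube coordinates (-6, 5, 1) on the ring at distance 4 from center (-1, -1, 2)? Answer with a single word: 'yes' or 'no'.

|px - cx| = |-6 - (-1)| = 5
|py - cy| = |5 - (-1)| = 6
|pz - cz| = |1 - 2| = 1
distance = (5+6+1)/2 = 12/2 = 6
radius = 4; distance != radius -> no

Answer: no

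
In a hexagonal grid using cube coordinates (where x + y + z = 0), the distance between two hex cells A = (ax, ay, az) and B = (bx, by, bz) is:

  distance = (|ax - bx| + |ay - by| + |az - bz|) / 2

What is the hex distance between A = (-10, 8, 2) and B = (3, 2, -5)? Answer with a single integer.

Answer: 13

Derivation:
|ax - bx| = |-10 - 3| = 13
|ay - by| = |8 - 2| = 6
|az - bz| = |2 - (-5)| = 7
distance = (13 + 6 + 7) / 2 = 26 / 2 = 13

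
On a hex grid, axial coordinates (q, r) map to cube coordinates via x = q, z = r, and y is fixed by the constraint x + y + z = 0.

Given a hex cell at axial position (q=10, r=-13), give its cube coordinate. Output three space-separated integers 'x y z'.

x = q = 10
z = r = -13
y = -x - z = -(10) - (-13) = 3

Answer: 10 3 -13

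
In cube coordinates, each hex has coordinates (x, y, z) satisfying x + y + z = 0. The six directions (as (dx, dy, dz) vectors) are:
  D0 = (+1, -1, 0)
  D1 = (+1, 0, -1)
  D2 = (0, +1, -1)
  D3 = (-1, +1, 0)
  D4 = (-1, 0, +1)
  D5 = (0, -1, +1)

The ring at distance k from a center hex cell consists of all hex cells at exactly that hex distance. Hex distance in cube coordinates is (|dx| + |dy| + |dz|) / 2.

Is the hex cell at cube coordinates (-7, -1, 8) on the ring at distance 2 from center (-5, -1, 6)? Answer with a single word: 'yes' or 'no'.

|px - cx| = |-7 - (-5)| = 2
|py - cy| = |-1 - (-1)| = 0
|pz - cz| = |8 - 6| = 2
distance = (2+0+2)/2 = 4/2 = 2
radius = 2; distance == radius -> yes

Answer: yes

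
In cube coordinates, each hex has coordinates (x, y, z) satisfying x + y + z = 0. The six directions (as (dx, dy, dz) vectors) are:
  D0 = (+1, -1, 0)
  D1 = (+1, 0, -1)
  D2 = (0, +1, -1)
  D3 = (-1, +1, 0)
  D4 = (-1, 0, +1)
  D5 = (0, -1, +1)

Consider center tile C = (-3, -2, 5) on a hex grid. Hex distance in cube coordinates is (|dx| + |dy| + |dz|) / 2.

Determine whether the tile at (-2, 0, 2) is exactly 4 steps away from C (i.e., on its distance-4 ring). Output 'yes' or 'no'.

Answer: no

Derivation:
|px - cx| = |-2 - (-3)| = 1
|py - cy| = |0 - (-2)| = 2
|pz - cz| = |2 - 5| = 3
distance = (1+2+3)/2 = 6/2 = 3
radius = 4; distance != radius -> no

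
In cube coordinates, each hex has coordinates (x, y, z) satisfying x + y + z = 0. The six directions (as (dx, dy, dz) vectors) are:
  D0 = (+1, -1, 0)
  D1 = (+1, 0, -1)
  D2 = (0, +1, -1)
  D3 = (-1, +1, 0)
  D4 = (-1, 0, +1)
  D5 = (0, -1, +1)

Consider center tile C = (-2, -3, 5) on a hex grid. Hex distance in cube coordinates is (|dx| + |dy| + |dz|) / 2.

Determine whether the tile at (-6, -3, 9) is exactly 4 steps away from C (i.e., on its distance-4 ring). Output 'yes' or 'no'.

|px - cx| = |-6 - (-2)| = 4
|py - cy| = |-3 - (-3)| = 0
|pz - cz| = |9 - 5| = 4
distance = (4+0+4)/2 = 8/2 = 4
radius = 4; distance == radius -> yes

Answer: yes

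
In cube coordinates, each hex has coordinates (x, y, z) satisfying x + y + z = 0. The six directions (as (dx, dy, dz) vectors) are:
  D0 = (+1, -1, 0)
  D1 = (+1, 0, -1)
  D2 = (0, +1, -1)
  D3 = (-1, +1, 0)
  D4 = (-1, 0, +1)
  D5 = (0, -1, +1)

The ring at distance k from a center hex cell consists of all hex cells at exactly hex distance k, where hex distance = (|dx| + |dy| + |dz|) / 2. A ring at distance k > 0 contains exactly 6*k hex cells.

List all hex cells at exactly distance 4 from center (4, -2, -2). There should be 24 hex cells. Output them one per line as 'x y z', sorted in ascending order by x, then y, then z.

Answer: 0 -2 2
0 -1 1
0 0 0
0 1 -1
0 2 -2
1 -3 2
1 2 -3
2 -4 2
2 2 -4
3 -5 2
3 2 -5
4 -6 2
4 2 -6
5 -6 1
5 1 -6
6 -6 0
6 0 -6
7 -6 -1
7 -1 -6
8 -6 -2
8 -5 -3
8 -4 -4
8 -3 -5
8 -2 -6

Derivation:
Walk ring at distance 4 from (4, -2, -2):
Start at center + D4*4 = (0, -2, 2)
  hex 0: (0, -2, 2)
  hex 1: (1, -3, 2)
  hex 2: (2, -4, 2)
  hex 3: (3, -5, 2)
  hex 4: (4, -6, 2)
  hex 5: (5, -6, 1)
  hex 6: (6, -6, 0)
  hex 7: (7, -6, -1)
  hex 8: (8, -6, -2)
  hex 9: (8, -5, -3)
  hex 10: (8, -4, -4)
  hex 11: (8, -3, -5)
  hex 12: (8, -2, -6)
  hex 13: (7, -1, -6)
  hex 14: (6, 0, -6)
  hex 15: (5, 1, -6)
  hex 16: (4, 2, -6)
  hex 17: (3, 2, -5)
  hex 18: (2, 2, -4)
  hex 19: (1, 2, -3)
  hex 20: (0, 2, -2)
  hex 21: (0, 1, -1)
  hex 22: (0, 0, 0)
  hex 23: (0, -1, 1)
Sorted: 24 hexes.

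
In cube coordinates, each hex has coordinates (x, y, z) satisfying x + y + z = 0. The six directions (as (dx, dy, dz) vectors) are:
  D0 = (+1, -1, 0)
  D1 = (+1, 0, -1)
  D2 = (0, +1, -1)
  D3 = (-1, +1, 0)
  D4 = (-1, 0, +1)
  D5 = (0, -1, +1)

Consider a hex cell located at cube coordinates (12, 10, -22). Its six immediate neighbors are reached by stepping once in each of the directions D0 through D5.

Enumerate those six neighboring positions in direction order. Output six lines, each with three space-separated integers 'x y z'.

Answer: 13 9 -22
13 10 -23
12 11 -23
11 11 -22
11 10 -21
12 9 -21

Derivation:
Center: (12, 10, -22). Add each direction:
  D0: (12, 10, -22) + (1, -1, 0) = (13, 9, -22)
  D1: (12, 10, -22) + (1, 0, -1) = (13, 10, -23)
  D2: (12, 10, -22) + (0, 1, -1) = (12, 11, -23)
  D3: (12, 10, -22) + (-1, 1, 0) = (11, 11, -22)
  D4: (12, 10, -22) + (-1, 0, 1) = (11, 10, -21)
  D5: (12, 10, -22) + (0, -1, 1) = (12, 9, -21)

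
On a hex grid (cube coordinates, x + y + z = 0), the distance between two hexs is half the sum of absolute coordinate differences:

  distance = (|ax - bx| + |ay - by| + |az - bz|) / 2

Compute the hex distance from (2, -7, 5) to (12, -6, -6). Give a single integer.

|ax - bx| = |2 - 12| = 10
|ay - by| = |-7 - (-6)| = 1
|az - bz| = |5 - (-6)| = 11
distance = (10 + 1 + 11) / 2 = 22 / 2 = 11

Answer: 11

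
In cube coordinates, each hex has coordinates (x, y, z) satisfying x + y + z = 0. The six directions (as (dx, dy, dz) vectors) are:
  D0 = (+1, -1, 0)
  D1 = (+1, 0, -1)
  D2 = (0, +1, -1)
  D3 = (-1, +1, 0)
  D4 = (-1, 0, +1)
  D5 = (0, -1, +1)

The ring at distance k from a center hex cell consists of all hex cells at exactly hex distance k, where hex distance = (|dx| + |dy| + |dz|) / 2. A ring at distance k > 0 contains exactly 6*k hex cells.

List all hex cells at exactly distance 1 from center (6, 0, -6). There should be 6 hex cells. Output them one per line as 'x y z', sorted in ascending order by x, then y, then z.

Answer: 5 0 -5
5 1 -6
6 -1 -5
6 1 -7
7 -1 -6
7 0 -7

Derivation:
Walk ring at distance 1 from (6, 0, -6):
Start at center + D4*1 = (5, 0, -5)
  hex 0: (5, 0, -5)
  hex 1: (6, -1, -5)
  hex 2: (7, -1, -6)
  hex 3: (7, 0, -7)
  hex 4: (6, 1, -7)
  hex 5: (5, 1, -6)
Sorted: 6 hexes.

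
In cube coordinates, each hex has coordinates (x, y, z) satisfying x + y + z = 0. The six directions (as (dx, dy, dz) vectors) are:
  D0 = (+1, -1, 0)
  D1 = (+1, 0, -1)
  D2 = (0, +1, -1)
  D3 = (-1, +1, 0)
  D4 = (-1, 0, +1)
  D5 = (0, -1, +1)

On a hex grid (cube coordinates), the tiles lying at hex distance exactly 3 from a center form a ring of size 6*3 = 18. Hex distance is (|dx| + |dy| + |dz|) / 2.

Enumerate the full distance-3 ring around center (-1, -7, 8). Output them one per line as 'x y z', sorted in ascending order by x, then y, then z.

Walk ring at distance 3 from (-1, -7, 8):
Start at center + D4*3 = (-4, -7, 11)
  hex 0: (-4, -7, 11)
  hex 1: (-3, -8, 11)
  hex 2: (-2, -9, 11)
  hex 3: (-1, -10, 11)
  hex 4: (0, -10, 10)
  hex 5: (1, -10, 9)
  hex 6: (2, -10, 8)
  hex 7: (2, -9, 7)
  hex 8: (2, -8, 6)
  hex 9: (2, -7, 5)
  hex 10: (1, -6, 5)
  hex 11: (0, -5, 5)
  hex 12: (-1, -4, 5)
  hex 13: (-2, -4, 6)
  hex 14: (-3, -4, 7)
  hex 15: (-4, -4, 8)
  hex 16: (-4, -5, 9)
  hex 17: (-4, -6, 10)
Sorted: 18 hexes.

Answer: -4 -7 11
-4 -6 10
-4 -5 9
-4 -4 8
-3 -8 11
-3 -4 7
-2 -9 11
-2 -4 6
-1 -10 11
-1 -4 5
0 -10 10
0 -5 5
1 -10 9
1 -6 5
2 -10 8
2 -9 7
2 -8 6
2 -7 5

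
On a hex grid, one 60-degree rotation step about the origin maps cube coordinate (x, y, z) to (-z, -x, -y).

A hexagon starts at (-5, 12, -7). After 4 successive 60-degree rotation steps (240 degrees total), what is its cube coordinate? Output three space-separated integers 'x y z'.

Start: (-5, 12, -7)
Step 1: (-5, 12, -7) -> (-(-7), -(-5), -(12)) = (7, 5, -12)
Step 2: (7, 5, -12) -> (-(-12), -(7), -(5)) = (12, -7, -5)
Step 3: (12, -7, -5) -> (-(-5), -(12), -(-7)) = (5, -12, 7)
Step 4: (5, -12, 7) -> (-(7), -(5), -(-12)) = (-7, -5, 12)

Answer: -7 -5 12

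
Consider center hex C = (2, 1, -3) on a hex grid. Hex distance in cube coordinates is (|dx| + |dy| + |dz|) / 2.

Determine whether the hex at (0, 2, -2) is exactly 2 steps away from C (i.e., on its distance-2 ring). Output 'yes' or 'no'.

Answer: yes

Derivation:
|px - cx| = |0 - 2| = 2
|py - cy| = |2 - 1| = 1
|pz - cz| = |-2 - (-3)| = 1
distance = (2+1+1)/2 = 4/2 = 2
radius = 2; distance == radius -> yes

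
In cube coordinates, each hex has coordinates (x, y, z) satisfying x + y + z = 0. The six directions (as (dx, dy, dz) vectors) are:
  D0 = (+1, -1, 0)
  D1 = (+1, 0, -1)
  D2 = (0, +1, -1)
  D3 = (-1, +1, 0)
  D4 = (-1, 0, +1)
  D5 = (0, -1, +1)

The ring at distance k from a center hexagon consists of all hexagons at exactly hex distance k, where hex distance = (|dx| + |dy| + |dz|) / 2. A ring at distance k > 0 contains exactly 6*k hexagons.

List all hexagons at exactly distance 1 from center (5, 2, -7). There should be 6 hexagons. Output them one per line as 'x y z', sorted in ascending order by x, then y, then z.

Answer: 4 2 -6
4 3 -7
5 1 -6
5 3 -8
6 1 -7
6 2 -8

Derivation:
Walk ring at distance 1 from (5, 2, -7):
Start at center + D4*1 = (4, 2, -6)
  hex 0: (4, 2, -6)
  hex 1: (5, 1, -6)
  hex 2: (6, 1, -7)
  hex 3: (6, 2, -8)
  hex 4: (5, 3, -8)
  hex 5: (4, 3, -7)
Sorted: 6 hexes.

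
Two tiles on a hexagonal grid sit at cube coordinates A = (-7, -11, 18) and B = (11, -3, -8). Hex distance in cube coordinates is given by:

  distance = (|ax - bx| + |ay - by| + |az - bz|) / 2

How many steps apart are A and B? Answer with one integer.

Answer: 26

Derivation:
|ax - bx| = |-7 - 11| = 18
|ay - by| = |-11 - (-3)| = 8
|az - bz| = |18 - (-8)| = 26
distance = (18 + 8 + 26) / 2 = 52 / 2 = 26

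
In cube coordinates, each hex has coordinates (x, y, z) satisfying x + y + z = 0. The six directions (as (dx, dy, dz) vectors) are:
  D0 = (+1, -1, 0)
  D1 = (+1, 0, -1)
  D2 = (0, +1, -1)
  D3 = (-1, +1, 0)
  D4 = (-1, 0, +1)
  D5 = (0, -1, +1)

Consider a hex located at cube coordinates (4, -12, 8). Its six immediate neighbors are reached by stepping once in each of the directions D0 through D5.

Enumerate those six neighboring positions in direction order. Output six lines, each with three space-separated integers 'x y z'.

Answer: 5 -13 8
5 -12 7
4 -11 7
3 -11 8
3 -12 9
4 -13 9

Derivation:
Center: (4, -12, 8). Add each direction:
  D0: (4, -12, 8) + (1, -1, 0) = (5, -13, 8)
  D1: (4, -12, 8) + (1, 0, -1) = (5, -12, 7)
  D2: (4, -12, 8) + (0, 1, -1) = (4, -11, 7)
  D3: (4, -12, 8) + (-1, 1, 0) = (3, -11, 8)
  D4: (4, -12, 8) + (-1, 0, 1) = (3, -12, 9)
  D5: (4, -12, 8) + (0, -1, 1) = (4, -13, 9)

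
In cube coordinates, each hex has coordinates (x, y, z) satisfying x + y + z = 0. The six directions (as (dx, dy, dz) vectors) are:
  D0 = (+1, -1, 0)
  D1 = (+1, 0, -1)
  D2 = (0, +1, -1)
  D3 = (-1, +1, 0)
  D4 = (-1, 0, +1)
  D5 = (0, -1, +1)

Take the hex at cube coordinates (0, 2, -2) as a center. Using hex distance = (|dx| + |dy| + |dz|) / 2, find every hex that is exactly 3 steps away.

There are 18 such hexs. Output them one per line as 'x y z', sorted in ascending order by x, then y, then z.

Answer: -3 2 1
-3 3 0
-3 4 -1
-3 5 -2
-2 1 1
-2 5 -3
-1 0 1
-1 5 -4
0 -1 1
0 5 -5
1 -1 0
1 4 -5
2 -1 -1
2 3 -5
3 -1 -2
3 0 -3
3 1 -4
3 2 -5

Derivation:
Walk ring at distance 3 from (0, 2, -2):
Start at center + D4*3 = (-3, 2, 1)
  hex 0: (-3, 2, 1)
  hex 1: (-2, 1, 1)
  hex 2: (-1, 0, 1)
  hex 3: (0, -1, 1)
  hex 4: (1, -1, 0)
  hex 5: (2, -1, -1)
  hex 6: (3, -1, -2)
  hex 7: (3, 0, -3)
  hex 8: (3, 1, -4)
  hex 9: (3, 2, -5)
  hex 10: (2, 3, -5)
  hex 11: (1, 4, -5)
  hex 12: (0, 5, -5)
  hex 13: (-1, 5, -4)
  hex 14: (-2, 5, -3)
  hex 15: (-3, 5, -2)
  hex 16: (-3, 4, -1)
  hex 17: (-3, 3, 0)
Sorted: 18 hexes.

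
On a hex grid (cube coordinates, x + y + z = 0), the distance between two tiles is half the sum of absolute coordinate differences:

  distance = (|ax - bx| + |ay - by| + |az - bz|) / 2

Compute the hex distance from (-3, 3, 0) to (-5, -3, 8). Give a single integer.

|ax - bx| = |-3 - (-5)| = 2
|ay - by| = |3 - (-3)| = 6
|az - bz| = |0 - 8| = 8
distance = (2 + 6 + 8) / 2 = 16 / 2 = 8

Answer: 8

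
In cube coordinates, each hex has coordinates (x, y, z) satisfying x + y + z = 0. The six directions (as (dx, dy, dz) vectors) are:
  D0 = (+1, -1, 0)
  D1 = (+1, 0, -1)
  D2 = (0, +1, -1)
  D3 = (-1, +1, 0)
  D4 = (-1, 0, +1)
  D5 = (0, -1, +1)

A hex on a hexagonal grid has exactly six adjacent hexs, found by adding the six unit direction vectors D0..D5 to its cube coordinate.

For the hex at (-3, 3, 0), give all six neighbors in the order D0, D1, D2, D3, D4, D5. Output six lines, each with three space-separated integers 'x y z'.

Center: (-3, 3, 0). Add each direction:
  D0: (-3, 3, 0) + (1, -1, 0) = (-2, 2, 0)
  D1: (-3, 3, 0) + (1, 0, -1) = (-2, 3, -1)
  D2: (-3, 3, 0) + (0, 1, -1) = (-3, 4, -1)
  D3: (-3, 3, 0) + (-1, 1, 0) = (-4, 4, 0)
  D4: (-3, 3, 0) + (-1, 0, 1) = (-4, 3, 1)
  D5: (-3, 3, 0) + (0, -1, 1) = (-3, 2, 1)

Answer: -2 2 0
-2 3 -1
-3 4 -1
-4 4 0
-4 3 1
-3 2 1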